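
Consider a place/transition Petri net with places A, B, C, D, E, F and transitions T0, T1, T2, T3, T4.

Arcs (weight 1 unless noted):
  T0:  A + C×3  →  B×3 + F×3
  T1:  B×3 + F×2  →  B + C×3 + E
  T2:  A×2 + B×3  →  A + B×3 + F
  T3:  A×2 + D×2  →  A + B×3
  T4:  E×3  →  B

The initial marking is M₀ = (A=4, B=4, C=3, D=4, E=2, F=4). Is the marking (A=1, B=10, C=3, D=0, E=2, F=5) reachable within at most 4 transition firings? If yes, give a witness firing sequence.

YES — reachable via ⟨T2, T3, T3⟩ (3 firings)

step 1: fire T2:  (A=4, B=4, C=3, D=4, E=2, F=4) → (A=3, B=4, C=3, D=4, E=2, F=5)
step 2: fire T3:  (A=3, B=4, C=3, D=4, E=2, F=5) → (A=2, B=7, C=3, D=2, E=2, F=5)
step 3: fire T3:  (A=2, B=7, C=3, D=2, E=2, F=5) → (A=1, B=10, C=3, D=0, E=2, F=5)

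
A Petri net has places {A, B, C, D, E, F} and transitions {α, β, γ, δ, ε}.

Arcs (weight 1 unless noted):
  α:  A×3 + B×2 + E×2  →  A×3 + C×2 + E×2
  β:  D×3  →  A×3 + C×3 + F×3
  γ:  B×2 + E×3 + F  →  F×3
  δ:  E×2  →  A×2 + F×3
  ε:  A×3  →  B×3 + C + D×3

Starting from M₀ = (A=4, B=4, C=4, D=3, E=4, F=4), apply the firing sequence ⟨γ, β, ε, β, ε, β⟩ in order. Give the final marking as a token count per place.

(A=7, B=8, C=15, D=0, E=1, F=15)

step 1: fire γ:  (A=4, B=4, C=4, D=3, E=4, F=4) → (A=4, B=2, C=4, D=3, E=1, F=6)
step 2: fire β:  (A=4, B=2, C=4, D=3, E=1, F=6) → (A=7, B=2, C=7, D=0, E=1, F=9)
step 3: fire ε:  (A=7, B=2, C=7, D=0, E=1, F=9) → (A=4, B=5, C=8, D=3, E=1, F=9)
step 4: fire β:  (A=4, B=5, C=8, D=3, E=1, F=9) → (A=7, B=5, C=11, D=0, E=1, F=12)
step 5: fire ε:  (A=7, B=5, C=11, D=0, E=1, F=12) → (A=4, B=8, C=12, D=3, E=1, F=12)
step 6: fire β:  (A=4, B=8, C=12, D=3, E=1, F=12) → (A=7, B=8, C=15, D=0, E=1, F=15)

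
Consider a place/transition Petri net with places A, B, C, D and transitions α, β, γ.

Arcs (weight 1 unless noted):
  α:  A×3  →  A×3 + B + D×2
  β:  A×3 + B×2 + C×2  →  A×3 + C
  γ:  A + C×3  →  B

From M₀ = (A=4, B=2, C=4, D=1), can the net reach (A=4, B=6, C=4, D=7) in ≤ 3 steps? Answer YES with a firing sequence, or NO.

depth 0: 1 marking
depth 1: 4 markings reached so far
depth 2: 8 markings reached so far
depth 3: 12 markings reached so far
target is not among the 12 markings reachable within 3 steps

NO — not reachable within 3 firings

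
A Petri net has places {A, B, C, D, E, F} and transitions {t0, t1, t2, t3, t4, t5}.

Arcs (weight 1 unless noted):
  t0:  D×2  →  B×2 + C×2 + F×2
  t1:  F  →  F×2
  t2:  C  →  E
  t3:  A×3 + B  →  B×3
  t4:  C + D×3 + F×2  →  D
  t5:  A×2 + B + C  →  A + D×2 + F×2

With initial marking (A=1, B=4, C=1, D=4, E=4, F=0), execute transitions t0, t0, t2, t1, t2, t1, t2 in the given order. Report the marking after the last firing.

step 1: fire t0:  (A=1, B=4, C=1, D=4, E=4, F=0) → (A=1, B=6, C=3, D=2, E=4, F=2)
step 2: fire t0:  (A=1, B=6, C=3, D=2, E=4, F=2) → (A=1, B=8, C=5, D=0, E=4, F=4)
step 3: fire t2:  (A=1, B=8, C=5, D=0, E=4, F=4) → (A=1, B=8, C=4, D=0, E=5, F=4)
step 4: fire t1:  (A=1, B=8, C=4, D=0, E=5, F=4) → (A=1, B=8, C=4, D=0, E=5, F=5)
step 5: fire t2:  (A=1, B=8, C=4, D=0, E=5, F=5) → (A=1, B=8, C=3, D=0, E=6, F=5)
step 6: fire t1:  (A=1, B=8, C=3, D=0, E=6, F=5) → (A=1, B=8, C=3, D=0, E=6, F=6)
step 7: fire t2:  (A=1, B=8, C=3, D=0, E=6, F=6) → (A=1, B=8, C=2, D=0, E=7, F=6)

(A=1, B=8, C=2, D=0, E=7, F=6)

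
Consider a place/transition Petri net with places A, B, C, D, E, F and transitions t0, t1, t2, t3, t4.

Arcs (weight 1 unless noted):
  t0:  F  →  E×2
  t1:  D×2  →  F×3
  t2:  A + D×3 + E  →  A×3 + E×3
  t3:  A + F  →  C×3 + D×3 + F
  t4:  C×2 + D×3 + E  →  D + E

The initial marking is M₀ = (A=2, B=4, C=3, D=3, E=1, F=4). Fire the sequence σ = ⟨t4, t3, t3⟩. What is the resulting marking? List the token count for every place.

step 1: fire t4:  (A=2, B=4, C=3, D=3, E=1, F=4) → (A=2, B=4, C=1, D=1, E=1, F=4)
step 2: fire t3:  (A=2, B=4, C=1, D=1, E=1, F=4) → (A=1, B=4, C=4, D=4, E=1, F=4)
step 3: fire t3:  (A=1, B=4, C=4, D=4, E=1, F=4) → (A=0, B=4, C=7, D=7, E=1, F=4)

(A=0, B=4, C=7, D=7, E=1, F=4)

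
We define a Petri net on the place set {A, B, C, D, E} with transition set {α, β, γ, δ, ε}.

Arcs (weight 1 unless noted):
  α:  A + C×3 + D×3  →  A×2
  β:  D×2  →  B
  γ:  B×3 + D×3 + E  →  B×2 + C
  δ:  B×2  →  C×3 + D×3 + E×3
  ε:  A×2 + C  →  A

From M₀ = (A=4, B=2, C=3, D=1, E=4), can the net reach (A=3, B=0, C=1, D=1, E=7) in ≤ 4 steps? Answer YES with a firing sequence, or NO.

step 1: fire δ:  (A=4, B=2, C=3, D=1, E=4) → (A=4, B=0, C=6, D=4, E=7)
step 2: fire α:  (A=4, B=0, C=6, D=4, E=7) → (A=5, B=0, C=3, D=1, E=7)
step 3: fire ε:  (A=5, B=0, C=3, D=1, E=7) → (A=4, B=0, C=2, D=1, E=7)
step 4: fire ε:  (A=4, B=0, C=2, D=1, E=7) → (A=3, B=0, C=1, D=1, E=7)

YES — reachable via ⟨δ, α, ε, ε⟩ (4 firings)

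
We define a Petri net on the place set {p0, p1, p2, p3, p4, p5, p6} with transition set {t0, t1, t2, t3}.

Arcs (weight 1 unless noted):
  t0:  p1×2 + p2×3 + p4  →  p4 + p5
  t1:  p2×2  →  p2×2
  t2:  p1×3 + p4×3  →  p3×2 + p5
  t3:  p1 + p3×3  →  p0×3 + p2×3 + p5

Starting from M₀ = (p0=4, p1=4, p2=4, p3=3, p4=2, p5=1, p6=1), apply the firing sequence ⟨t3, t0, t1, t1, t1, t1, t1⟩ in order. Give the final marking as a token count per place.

(p0=7, p1=1, p2=4, p3=0, p4=2, p5=3, p6=1)

step 1: fire t3:  (p0=4, p1=4, p2=4, p3=3, p4=2, p5=1, p6=1) → (p0=7, p1=3, p2=7, p3=0, p4=2, p5=2, p6=1)
step 2: fire t0:  (p0=7, p1=3, p2=7, p3=0, p4=2, p5=2, p6=1) → (p0=7, p1=1, p2=4, p3=0, p4=2, p5=3, p6=1)
step 3: fire t1:  (p0=7, p1=1, p2=4, p3=0, p4=2, p5=3, p6=1) → (p0=7, p1=1, p2=4, p3=0, p4=2, p5=3, p6=1)
step 4: fire t1:  (p0=7, p1=1, p2=4, p3=0, p4=2, p5=3, p6=1) → (p0=7, p1=1, p2=4, p3=0, p4=2, p5=3, p6=1)
step 5: fire t1:  (p0=7, p1=1, p2=4, p3=0, p4=2, p5=3, p6=1) → (p0=7, p1=1, p2=4, p3=0, p4=2, p5=3, p6=1)
step 6: fire t1:  (p0=7, p1=1, p2=4, p3=0, p4=2, p5=3, p6=1) → (p0=7, p1=1, p2=4, p3=0, p4=2, p5=3, p6=1)
step 7: fire t1:  (p0=7, p1=1, p2=4, p3=0, p4=2, p5=3, p6=1) → (p0=7, p1=1, p2=4, p3=0, p4=2, p5=3, p6=1)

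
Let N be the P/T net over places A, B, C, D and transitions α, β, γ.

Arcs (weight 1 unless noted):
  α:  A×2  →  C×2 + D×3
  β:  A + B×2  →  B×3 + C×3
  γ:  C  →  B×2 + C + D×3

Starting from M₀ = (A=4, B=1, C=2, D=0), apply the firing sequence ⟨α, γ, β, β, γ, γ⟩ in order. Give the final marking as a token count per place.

(A=0, B=9, C=10, D=12)

step 1: fire α:  (A=4, B=1, C=2, D=0) → (A=2, B=1, C=4, D=3)
step 2: fire γ:  (A=2, B=1, C=4, D=3) → (A=2, B=3, C=4, D=6)
step 3: fire β:  (A=2, B=3, C=4, D=6) → (A=1, B=4, C=7, D=6)
step 4: fire β:  (A=1, B=4, C=7, D=6) → (A=0, B=5, C=10, D=6)
step 5: fire γ:  (A=0, B=5, C=10, D=6) → (A=0, B=7, C=10, D=9)
step 6: fire γ:  (A=0, B=7, C=10, D=9) → (A=0, B=9, C=10, D=12)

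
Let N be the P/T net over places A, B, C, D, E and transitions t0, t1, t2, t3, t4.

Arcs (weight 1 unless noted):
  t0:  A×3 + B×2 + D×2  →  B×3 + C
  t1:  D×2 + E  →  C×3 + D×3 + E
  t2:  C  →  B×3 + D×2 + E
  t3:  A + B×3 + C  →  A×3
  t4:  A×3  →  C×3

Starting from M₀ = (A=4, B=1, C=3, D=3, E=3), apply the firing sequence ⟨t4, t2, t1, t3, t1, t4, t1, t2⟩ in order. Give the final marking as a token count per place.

(A=0, B=4, C=15, D=10, E=5)

step 1: fire t4:  (A=4, B=1, C=3, D=3, E=3) → (A=1, B=1, C=6, D=3, E=3)
step 2: fire t2:  (A=1, B=1, C=6, D=3, E=3) → (A=1, B=4, C=5, D=5, E=4)
step 3: fire t1:  (A=1, B=4, C=5, D=5, E=4) → (A=1, B=4, C=8, D=6, E=4)
step 4: fire t3:  (A=1, B=4, C=8, D=6, E=4) → (A=3, B=1, C=7, D=6, E=4)
step 5: fire t1:  (A=3, B=1, C=7, D=6, E=4) → (A=3, B=1, C=10, D=7, E=4)
step 6: fire t4:  (A=3, B=1, C=10, D=7, E=4) → (A=0, B=1, C=13, D=7, E=4)
step 7: fire t1:  (A=0, B=1, C=13, D=7, E=4) → (A=0, B=1, C=16, D=8, E=4)
step 8: fire t2:  (A=0, B=1, C=16, D=8, E=4) → (A=0, B=4, C=15, D=10, E=5)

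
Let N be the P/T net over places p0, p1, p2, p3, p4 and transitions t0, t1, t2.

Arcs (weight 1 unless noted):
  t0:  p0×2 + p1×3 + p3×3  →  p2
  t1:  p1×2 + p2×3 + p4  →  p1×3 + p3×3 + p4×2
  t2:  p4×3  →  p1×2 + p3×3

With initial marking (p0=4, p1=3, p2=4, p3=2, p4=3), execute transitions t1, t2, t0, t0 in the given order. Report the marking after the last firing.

(p0=0, p1=0, p2=3, p3=2, p4=1)

step 1: fire t1:  (p0=4, p1=3, p2=4, p3=2, p4=3) → (p0=4, p1=4, p2=1, p3=5, p4=4)
step 2: fire t2:  (p0=4, p1=4, p2=1, p3=5, p4=4) → (p0=4, p1=6, p2=1, p3=8, p4=1)
step 3: fire t0:  (p0=4, p1=6, p2=1, p3=8, p4=1) → (p0=2, p1=3, p2=2, p3=5, p4=1)
step 4: fire t0:  (p0=2, p1=3, p2=2, p3=5, p4=1) → (p0=0, p1=0, p2=3, p3=2, p4=1)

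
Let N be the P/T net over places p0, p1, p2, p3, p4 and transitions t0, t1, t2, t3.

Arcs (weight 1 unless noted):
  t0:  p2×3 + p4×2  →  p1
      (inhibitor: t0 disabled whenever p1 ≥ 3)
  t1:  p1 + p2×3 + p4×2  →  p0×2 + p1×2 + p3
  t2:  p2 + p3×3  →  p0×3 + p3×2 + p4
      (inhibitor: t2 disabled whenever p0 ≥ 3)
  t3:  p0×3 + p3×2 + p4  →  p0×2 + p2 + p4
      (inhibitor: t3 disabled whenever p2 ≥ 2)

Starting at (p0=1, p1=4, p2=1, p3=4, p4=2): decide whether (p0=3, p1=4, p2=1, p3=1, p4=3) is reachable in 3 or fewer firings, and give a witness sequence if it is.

step 1: fire t2:  (p0=1, p1=4, p2=1, p3=4, p4=2) → (p0=4, p1=4, p2=0, p3=3, p4=3)
step 2: fire t3:  (p0=4, p1=4, p2=0, p3=3, p4=3) → (p0=3, p1=4, p2=1, p3=1, p4=3)

YES — reachable via ⟨t2, t3⟩ (2 firings)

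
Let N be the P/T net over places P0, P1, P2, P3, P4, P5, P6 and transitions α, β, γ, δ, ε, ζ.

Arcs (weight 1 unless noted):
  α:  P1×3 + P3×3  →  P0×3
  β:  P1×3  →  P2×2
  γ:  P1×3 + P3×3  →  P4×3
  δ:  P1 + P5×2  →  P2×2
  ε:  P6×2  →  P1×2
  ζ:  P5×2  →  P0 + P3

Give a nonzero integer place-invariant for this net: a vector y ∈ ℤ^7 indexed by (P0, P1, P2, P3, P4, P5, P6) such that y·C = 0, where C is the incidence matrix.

Incidence matrix C (rows=places, cols=transitions):
        α    β    γ    δ    ε    ζ
   P0   3    0    0    0    0    1
   P1  -3   -3   -3   -1    2    0
   P2   0    2    0    2    0    0
   P3  -3    0   -3    0    0    1
   P4   0    0    3    0    0    0
   P5   0    0    0   -2    0   -2
   P6   0    0    0    0   -2    0

Candidate y = [3, 2, 3, 1, 3, 2, 2]; check y·C column-wise:
  col α: 3·3 + 2·-3 + 3·0 + 1·-3 + 3·0 + 2·0 + 2·0 = 0
  col β: 3·0 + 2·-3 + 3·2 + 1·0 + 3·0 + 2·0 + 2·0 = 0
  col γ: 3·0 + 2·-3 + 3·0 + 1·-3 + 3·3 + 2·0 + 2·0 = 0
  col δ: 3·0 + 2·-1 + 3·2 + 1·0 + 3·0 + 2·-2 + 2·0 = 0
  col ε: 3·0 + 2·2 + 3·0 + 1·0 + 3·0 + 2·0 + 2·-2 = 0
  col ζ: 3·1 + 2·0 + 3·0 + 1·1 + 3·0 + 2·-2 + 2·0 = 0

y = (P0:3, P1:2, P2:3, P3:1, P4:3, P5:2, P6:2)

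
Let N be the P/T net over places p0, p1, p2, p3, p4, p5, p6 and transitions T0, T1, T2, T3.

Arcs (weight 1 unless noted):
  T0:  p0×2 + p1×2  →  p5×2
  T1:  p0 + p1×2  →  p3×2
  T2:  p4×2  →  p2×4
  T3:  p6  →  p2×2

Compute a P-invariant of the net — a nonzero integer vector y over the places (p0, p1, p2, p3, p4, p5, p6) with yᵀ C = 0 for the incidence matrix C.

y = (p0:2, p1:-2, p2:0, p3:-1, p4:0, p5:0, p6:0)

Incidence matrix C (rows=places, cols=transitions):
       T0   T1   T2   T3
   p0  -2   -1    0    0
   p1  -2   -2    0    0
   p2   0    0    4    2
   p3   0    2    0    0
   p4   0    0   -2    0
   p5   2    0    0    0
   p6   0    0    0   -1

Candidate y = [2, -2, 0, -1, 0, 0, 0]; check y·C column-wise:
  col T0: 2·-2 + -2·-2 + -1·0 + 0·2 = 0
  col T1: 2·-1 + -2·-2 + -1·2 = 0
  col T2: 2·0 + -2·0 + 0·4 + -1·0 + 0·-2 = 0
  col T3: 2·0 + -2·0 + 0·2 + -1·0 + 0·-1 = 0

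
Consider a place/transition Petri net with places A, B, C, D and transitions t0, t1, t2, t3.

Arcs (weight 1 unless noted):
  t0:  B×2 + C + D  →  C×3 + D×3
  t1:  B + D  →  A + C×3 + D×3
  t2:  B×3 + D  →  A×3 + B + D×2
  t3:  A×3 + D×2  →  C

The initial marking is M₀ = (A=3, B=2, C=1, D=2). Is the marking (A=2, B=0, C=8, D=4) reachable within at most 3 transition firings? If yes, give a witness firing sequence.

YES — reachable via ⟨t1, t1, t3⟩ (3 firings)

step 1: fire t1:  (A=3, B=2, C=1, D=2) → (A=4, B=1, C=4, D=4)
step 2: fire t1:  (A=4, B=1, C=4, D=4) → (A=5, B=0, C=7, D=6)
step 3: fire t3:  (A=5, B=0, C=7, D=6) → (A=2, B=0, C=8, D=4)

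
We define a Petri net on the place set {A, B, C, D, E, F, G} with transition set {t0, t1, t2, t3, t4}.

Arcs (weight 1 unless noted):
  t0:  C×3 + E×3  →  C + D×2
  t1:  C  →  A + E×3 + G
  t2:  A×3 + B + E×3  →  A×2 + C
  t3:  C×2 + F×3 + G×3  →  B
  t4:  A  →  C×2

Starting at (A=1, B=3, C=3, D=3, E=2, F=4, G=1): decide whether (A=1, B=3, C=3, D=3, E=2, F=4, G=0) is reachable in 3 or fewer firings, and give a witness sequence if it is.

depth 0: 1 marking
depth 1: 3 markings reached so far
depth 2: 5 markings reached so far
depth 3: 10 markings reached so far
target is not among the 10 markings reachable within 3 steps

NO — not reachable within 3 firings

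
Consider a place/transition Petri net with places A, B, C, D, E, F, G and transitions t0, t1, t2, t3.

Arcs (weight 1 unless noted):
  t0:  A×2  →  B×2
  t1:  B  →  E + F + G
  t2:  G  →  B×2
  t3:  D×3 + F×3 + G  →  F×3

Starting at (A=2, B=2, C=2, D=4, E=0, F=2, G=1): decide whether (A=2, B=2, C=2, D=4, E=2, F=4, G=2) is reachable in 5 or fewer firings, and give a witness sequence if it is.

YES — reachable via ⟨t1, t1, t2⟩ (3 firings)

step 1: fire t1:  (A=2, B=2, C=2, D=4, E=0, F=2, G=1) → (A=2, B=1, C=2, D=4, E=1, F=3, G=2)
step 2: fire t1:  (A=2, B=1, C=2, D=4, E=1, F=3, G=2) → (A=2, B=0, C=2, D=4, E=2, F=4, G=3)
step 3: fire t2:  (A=2, B=0, C=2, D=4, E=2, F=4, G=3) → (A=2, B=2, C=2, D=4, E=2, F=4, G=2)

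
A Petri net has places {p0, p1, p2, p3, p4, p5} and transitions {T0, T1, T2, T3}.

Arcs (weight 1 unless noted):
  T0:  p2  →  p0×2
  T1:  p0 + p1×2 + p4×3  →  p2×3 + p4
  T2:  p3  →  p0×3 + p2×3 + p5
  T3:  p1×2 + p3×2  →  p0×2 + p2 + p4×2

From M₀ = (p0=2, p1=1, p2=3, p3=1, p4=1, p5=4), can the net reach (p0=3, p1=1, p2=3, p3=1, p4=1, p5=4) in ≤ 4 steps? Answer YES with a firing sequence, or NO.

NO — not reachable within 4 firings

depth 0: 1 marking
depth 1: 3 markings reached so far
depth 2: 5 markings reached so far
depth 3: 7 markings reached so far
depth 4: 8 markings reached so far
target is not among the 8 markings reachable within 4 steps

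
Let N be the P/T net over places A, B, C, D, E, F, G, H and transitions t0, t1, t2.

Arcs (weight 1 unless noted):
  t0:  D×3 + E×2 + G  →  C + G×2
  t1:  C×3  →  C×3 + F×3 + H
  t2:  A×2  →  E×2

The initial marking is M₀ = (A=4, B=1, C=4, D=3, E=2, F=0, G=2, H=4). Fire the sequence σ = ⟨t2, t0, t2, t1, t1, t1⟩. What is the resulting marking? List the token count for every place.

(A=0, B=1, C=5, D=0, E=4, F=9, G=3, H=7)

step 1: fire t2:  (A=4, B=1, C=4, D=3, E=2, F=0, G=2, H=4) → (A=2, B=1, C=4, D=3, E=4, F=0, G=2, H=4)
step 2: fire t0:  (A=2, B=1, C=4, D=3, E=4, F=0, G=2, H=4) → (A=2, B=1, C=5, D=0, E=2, F=0, G=3, H=4)
step 3: fire t2:  (A=2, B=1, C=5, D=0, E=2, F=0, G=3, H=4) → (A=0, B=1, C=5, D=0, E=4, F=0, G=3, H=4)
step 4: fire t1:  (A=0, B=1, C=5, D=0, E=4, F=0, G=3, H=4) → (A=0, B=1, C=5, D=0, E=4, F=3, G=3, H=5)
step 5: fire t1:  (A=0, B=1, C=5, D=0, E=4, F=3, G=3, H=5) → (A=0, B=1, C=5, D=0, E=4, F=6, G=3, H=6)
step 6: fire t1:  (A=0, B=1, C=5, D=0, E=4, F=6, G=3, H=6) → (A=0, B=1, C=5, D=0, E=4, F=9, G=3, H=7)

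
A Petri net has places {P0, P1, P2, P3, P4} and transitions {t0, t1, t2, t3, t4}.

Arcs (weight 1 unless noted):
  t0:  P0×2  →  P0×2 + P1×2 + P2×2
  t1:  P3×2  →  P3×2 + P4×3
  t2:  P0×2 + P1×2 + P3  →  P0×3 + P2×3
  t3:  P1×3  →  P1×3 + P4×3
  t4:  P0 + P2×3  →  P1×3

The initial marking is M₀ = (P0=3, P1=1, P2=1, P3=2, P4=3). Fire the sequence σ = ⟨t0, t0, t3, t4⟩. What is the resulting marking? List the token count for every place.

(P0=2, P1=8, P2=2, P3=2, P4=6)

step 1: fire t0:  (P0=3, P1=1, P2=1, P3=2, P4=3) → (P0=3, P1=3, P2=3, P3=2, P4=3)
step 2: fire t0:  (P0=3, P1=3, P2=3, P3=2, P4=3) → (P0=3, P1=5, P2=5, P3=2, P4=3)
step 3: fire t3:  (P0=3, P1=5, P2=5, P3=2, P4=3) → (P0=3, P1=5, P2=5, P3=2, P4=6)
step 4: fire t4:  (P0=3, P1=5, P2=5, P3=2, P4=6) → (P0=2, P1=8, P2=2, P3=2, P4=6)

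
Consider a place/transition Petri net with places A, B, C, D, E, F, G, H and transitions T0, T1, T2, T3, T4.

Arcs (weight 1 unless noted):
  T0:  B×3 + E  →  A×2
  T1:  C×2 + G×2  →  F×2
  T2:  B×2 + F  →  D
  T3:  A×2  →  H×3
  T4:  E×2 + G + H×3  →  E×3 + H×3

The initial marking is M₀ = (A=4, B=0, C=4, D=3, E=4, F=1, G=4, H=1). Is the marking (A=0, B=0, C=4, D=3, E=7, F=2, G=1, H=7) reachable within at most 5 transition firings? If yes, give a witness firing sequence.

depth 0: 1 marking
depth 1: 3 markings reached so far
depth 2: 7 markings reached so far
depth 3: 12 markings reached so far
depth 4: 17 markings reached so far
depth 5: 20 markings reached so far
target is not among the 20 markings reachable within 5 steps

NO — not reachable within 5 firings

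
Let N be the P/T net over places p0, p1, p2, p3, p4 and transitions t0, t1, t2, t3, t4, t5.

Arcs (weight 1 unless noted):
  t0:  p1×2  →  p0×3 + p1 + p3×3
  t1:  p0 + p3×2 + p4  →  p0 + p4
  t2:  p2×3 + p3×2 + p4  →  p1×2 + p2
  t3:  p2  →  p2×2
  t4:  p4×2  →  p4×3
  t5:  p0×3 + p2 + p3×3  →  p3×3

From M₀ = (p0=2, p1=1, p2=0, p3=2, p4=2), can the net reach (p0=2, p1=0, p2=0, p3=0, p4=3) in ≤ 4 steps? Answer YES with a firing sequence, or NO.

NO — not reachable within 4 firings

depth 0: 1 marking
depth 1: 3 markings reached so far
depth 2: 5 markings reached so far
depth 3: 7 markings reached so far
depth 4: 9 markings reached so far
target is not among the 9 markings reachable within 4 steps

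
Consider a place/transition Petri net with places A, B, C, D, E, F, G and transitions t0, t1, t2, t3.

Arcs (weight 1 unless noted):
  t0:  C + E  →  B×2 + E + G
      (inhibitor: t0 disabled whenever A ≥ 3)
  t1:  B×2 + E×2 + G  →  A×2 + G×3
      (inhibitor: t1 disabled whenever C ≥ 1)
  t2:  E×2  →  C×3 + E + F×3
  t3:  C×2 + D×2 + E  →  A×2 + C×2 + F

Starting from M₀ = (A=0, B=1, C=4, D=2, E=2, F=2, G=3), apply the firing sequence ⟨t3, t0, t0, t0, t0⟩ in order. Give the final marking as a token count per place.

step 1: fire t3:  (A=0, B=1, C=4, D=2, E=2, F=2, G=3) → (A=2, B=1, C=4, D=0, E=1, F=3, G=3)
step 2: fire t0:  (A=2, B=1, C=4, D=0, E=1, F=3, G=3) → (A=2, B=3, C=3, D=0, E=1, F=3, G=4)
step 3: fire t0:  (A=2, B=3, C=3, D=0, E=1, F=3, G=4) → (A=2, B=5, C=2, D=0, E=1, F=3, G=5)
step 4: fire t0:  (A=2, B=5, C=2, D=0, E=1, F=3, G=5) → (A=2, B=7, C=1, D=0, E=1, F=3, G=6)
step 5: fire t0:  (A=2, B=7, C=1, D=0, E=1, F=3, G=6) → (A=2, B=9, C=0, D=0, E=1, F=3, G=7)

(A=2, B=9, C=0, D=0, E=1, F=3, G=7)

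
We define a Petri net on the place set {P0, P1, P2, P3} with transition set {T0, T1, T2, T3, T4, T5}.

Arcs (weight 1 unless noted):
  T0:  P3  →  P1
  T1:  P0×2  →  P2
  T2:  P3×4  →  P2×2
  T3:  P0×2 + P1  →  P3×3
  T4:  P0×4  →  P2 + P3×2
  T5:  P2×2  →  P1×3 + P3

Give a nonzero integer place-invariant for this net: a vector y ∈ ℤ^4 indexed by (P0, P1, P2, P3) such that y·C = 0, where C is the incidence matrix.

y = (P0:1, P1:1, P2:2, P3:1)

Incidence matrix C (rows=places, cols=transitions):
       T0   T1   T2   T3   T4   T5
   P0   0   -2    0   -2   -4    0
   P1   1    0    0   -1    0    3
   P2   0    1    2    0    1   -2
   P3  -1    0   -4    3    2    1

Candidate y = [1, 1, 2, 1]; check y·C column-wise:
  col T0: 1·0 + 1·1 + 2·0 + 1·-1 = 0
  col T1: 1·-2 + 1·0 + 2·1 + 1·0 = 0
  col T2: 1·0 + 1·0 + 2·2 + 1·-4 = 0
  col T3: 1·-2 + 1·-1 + 2·0 + 1·3 = 0
  col T4: 1·-4 + 1·0 + 2·1 + 1·2 = 0
  col T5: 1·0 + 1·3 + 2·-2 + 1·1 = 0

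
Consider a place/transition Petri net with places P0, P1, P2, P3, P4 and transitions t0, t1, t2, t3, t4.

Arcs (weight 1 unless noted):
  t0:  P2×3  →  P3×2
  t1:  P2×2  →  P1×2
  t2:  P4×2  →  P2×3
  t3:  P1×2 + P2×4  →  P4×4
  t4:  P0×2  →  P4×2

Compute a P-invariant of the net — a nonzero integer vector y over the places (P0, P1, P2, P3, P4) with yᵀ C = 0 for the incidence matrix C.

y = (P0:3, P1:2, P2:2, P3:3, P4:3)

Incidence matrix C (rows=places, cols=transitions):
       t0   t1   t2   t3   t4
   P0   0    0    0    0   -2
   P1   0    2    0   -2    0
   P2  -3   -2    3   -4    0
   P3   2    0    0    0    0
   P4   0    0   -2    4    2

Candidate y = [3, 2, 2, 3, 3]; check y·C column-wise:
  col t0: 3·0 + 2·0 + 2·-3 + 3·2 + 3·0 = 0
  col t1: 3·0 + 2·2 + 2·-2 + 3·0 + 3·0 = 0
  col t2: 3·0 + 2·0 + 2·3 + 3·0 + 3·-2 = 0
  col t3: 3·0 + 2·-2 + 2·-4 + 3·0 + 3·4 = 0
  col t4: 3·-2 + 2·0 + 2·0 + 3·0 + 3·2 = 0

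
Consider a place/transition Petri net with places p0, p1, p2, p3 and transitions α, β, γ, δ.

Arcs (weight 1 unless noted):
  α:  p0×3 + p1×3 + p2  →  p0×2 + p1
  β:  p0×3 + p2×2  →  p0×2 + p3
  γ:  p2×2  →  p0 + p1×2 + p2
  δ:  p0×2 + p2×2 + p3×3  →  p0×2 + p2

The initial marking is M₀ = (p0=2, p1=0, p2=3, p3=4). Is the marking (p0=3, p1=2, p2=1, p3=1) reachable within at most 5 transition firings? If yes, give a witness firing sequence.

YES — reachable via ⟨γ, δ⟩ (2 firings)

step 1: fire γ:  (p0=2, p1=0, p2=3, p3=4) → (p0=3, p1=2, p2=2, p3=4)
step 2: fire δ:  (p0=3, p1=2, p2=2, p3=4) → (p0=3, p1=2, p2=1, p3=1)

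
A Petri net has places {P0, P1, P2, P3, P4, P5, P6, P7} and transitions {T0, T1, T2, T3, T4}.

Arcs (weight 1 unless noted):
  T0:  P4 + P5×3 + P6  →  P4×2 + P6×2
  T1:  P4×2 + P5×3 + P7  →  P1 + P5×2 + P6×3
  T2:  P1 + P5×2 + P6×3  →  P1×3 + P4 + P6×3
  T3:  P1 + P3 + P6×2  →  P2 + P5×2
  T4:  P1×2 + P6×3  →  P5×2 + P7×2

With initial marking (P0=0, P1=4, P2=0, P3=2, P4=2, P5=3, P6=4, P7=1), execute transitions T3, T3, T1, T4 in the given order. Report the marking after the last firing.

step 1: fire T3:  (P0=0, P1=4, P2=0, P3=2, P4=2, P5=3, P6=4, P7=1) → (P0=0, P1=3, P2=1, P3=1, P4=2, P5=5, P6=2, P7=1)
step 2: fire T3:  (P0=0, P1=3, P2=1, P3=1, P4=2, P5=5, P6=2, P7=1) → (P0=0, P1=2, P2=2, P3=0, P4=2, P5=7, P6=0, P7=1)
step 3: fire T1:  (P0=0, P1=2, P2=2, P3=0, P4=2, P5=7, P6=0, P7=1) → (P0=0, P1=3, P2=2, P3=0, P4=0, P5=6, P6=3, P7=0)
step 4: fire T4:  (P0=0, P1=3, P2=2, P3=0, P4=0, P5=6, P6=3, P7=0) → (P0=0, P1=1, P2=2, P3=0, P4=0, P5=8, P6=0, P7=2)

(P0=0, P1=1, P2=2, P3=0, P4=0, P5=8, P6=0, P7=2)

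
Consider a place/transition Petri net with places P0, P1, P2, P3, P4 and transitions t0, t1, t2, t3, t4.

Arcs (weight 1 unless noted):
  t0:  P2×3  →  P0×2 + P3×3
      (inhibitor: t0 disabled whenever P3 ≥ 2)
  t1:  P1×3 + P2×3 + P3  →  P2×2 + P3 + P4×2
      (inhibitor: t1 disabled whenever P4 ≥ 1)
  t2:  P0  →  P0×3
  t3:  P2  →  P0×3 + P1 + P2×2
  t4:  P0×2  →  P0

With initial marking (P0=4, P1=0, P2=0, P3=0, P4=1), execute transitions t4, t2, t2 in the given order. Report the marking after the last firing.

(P0=7, P1=0, P2=0, P3=0, P4=1)

step 1: fire t4:  (P0=4, P1=0, P2=0, P3=0, P4=1) → (P0=3, P1=0, P2=0, P3=0, P4=1)
step 2: fire t2:  (P0=3, P1=0, P2=0, P3=0, P4=1) → (P0=5, P1=0, P2=0, P3=0, P4=1)
step 3: fire t2:  (P0=5, P1=0, P2=0, P3=0, P4=1) → (P0=7, P1=0, P2=0, P3=0, P4=1)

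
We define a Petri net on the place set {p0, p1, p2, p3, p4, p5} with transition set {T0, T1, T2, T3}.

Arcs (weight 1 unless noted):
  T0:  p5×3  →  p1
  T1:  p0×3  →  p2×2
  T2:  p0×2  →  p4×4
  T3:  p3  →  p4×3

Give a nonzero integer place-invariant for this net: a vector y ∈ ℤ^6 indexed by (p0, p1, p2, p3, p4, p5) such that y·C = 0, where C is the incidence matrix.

Incidence matrix C (rows=places, cols=transitions):
       T0   T1   T2   T3
   p0   0   -3   -2    0
   p1   1    0    0    0
   p2   0    2    0    0
   p3   0    0    0   -1
   p4   0    0    4    3
   p5  -3    0    0    0

Candidate y = [2, 0, 3, 3, 1, 0]; check y·C column-wise:
  col T0: 2·0 + 0·1 + 3·0 + 3·0 + 1·0 + 0·-3 = 0
  col T1: 2·-3 + 3·2 + 3·0 + 1·0 = 0
  col T2: 2·-2 + 3·0 + 3·0 + 1·4 = 0
  col T3: 2·0 + 3·0 + 3·-1 + 1·3 = 0

y = (p0:2, p1:0, p2:3, p3:3, p4:1, p5:0)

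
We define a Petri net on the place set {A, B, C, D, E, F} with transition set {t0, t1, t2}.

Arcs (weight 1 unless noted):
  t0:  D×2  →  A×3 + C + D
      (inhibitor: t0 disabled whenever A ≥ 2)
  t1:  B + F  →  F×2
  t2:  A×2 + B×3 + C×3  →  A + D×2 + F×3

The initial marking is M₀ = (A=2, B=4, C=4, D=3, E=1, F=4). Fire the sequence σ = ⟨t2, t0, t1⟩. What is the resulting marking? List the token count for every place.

(A=4, B=0, C=2, D=4, E=1, F=8)

step 1: fire t2:  (A=2, B=4, C=4, D=3, E=1, F=4) → (A=1, B=1, C=1, D=5, E=1, F=7)
step 2: fire t0:  (A=1, B=1, C=1, D=5, E=1, F=7) → (A=4, B=1, C=2, D=4, E=1, F=7)
step 3: fire t1:  (A=4, B=1, C=2, D=4, E=1, F=7) → (A=4, B=0, C=2, D=4, E=1, F=8)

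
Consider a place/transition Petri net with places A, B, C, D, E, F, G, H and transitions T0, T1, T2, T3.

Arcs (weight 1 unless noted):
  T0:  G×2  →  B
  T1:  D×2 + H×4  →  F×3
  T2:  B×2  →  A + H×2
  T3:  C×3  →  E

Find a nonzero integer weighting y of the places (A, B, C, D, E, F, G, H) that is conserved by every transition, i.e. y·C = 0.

Incidence matrix C (rows=places, cols=transitions):
       T0   T1   T2   T3
    A   0    0    1    0
    B   1    0   -2    0
    C   0    0    0   -3
    D   0   -2    0    0
    E   0    0    0    1
    F   0    3    0    0
    G  -2    0    0    0
    H   0   -4    2    0

Candidate y = [0, 0, 1, 0, 3, 0, 0, 0]; check y·C column-wise:
  col T0: 0·1 + 1·0 + 3·0 + 0·-2 = 0
  col T1: 1·0 + 0·-2 + 3·0 + 0·3 + 0·-4 = 0
  col T2: 0·1 + 0·-2 + 1·0 + 3·0 + 0·2 = 0
  col T3: 1·-3 + 3·1 = 0

y = (A:0, B:0, C:1, D:0, E:3, F:0, G:0, H:0)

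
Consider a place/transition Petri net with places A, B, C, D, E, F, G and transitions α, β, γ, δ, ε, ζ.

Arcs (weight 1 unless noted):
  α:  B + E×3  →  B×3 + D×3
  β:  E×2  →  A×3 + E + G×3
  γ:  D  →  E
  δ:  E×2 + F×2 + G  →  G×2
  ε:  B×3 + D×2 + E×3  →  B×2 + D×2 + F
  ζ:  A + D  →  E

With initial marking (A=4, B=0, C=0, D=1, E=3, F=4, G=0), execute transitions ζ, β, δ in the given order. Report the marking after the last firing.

(A=6, B=0, C=0, D=0, E=1, F=2, G=4)

step 1: fire ζ:  (A=4, B=0, C=0, D=1, E=3, F=4, G=0) → (A=3, B=0, C=0, D=0, E=4, F=4, G=0)
step 2: fire β:  (A=3, B=0, C=0, D=0, E=4, F=4, G=0) → (A=6, B=0, C=0, D=0, E=3, F=4, G=3)
step 3: fire δ:  (A=6, B=0, C=0, D=0, E=3, F=4, G=3) → (A=6, B=0, C=0, D=0, E=1, F=2, G=4)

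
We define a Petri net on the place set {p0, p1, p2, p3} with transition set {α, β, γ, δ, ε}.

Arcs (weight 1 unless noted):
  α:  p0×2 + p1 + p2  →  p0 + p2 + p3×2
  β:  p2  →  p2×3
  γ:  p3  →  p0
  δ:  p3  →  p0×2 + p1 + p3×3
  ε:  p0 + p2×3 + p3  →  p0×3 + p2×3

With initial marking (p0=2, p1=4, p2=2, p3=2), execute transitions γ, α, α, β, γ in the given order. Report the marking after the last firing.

step 1: fire γ:  (p0=2, p1=4, p2=2, p3=2) → (p0=3, p1=4, p2=2, p3=1)
step 2: fire α:  (p0=3, p1=4, p2=2, p3=1) → (p0=2, p1=3, p2=2, p3=3)
step 3: fire α:  (p0=2, p1=3, p2=2, p3=3) → (p0=1, p1=2, p2=2, p3=5)
step 4: fire β:  (p0=1, p1=2, p2=2, p3=5) → (p0=1, p1=2, p2=4, p3=5)
step 5: fire γ:  (p0=1, p1=2, p2=4, p3=5) → (p0=2, p1=2, p2=4, p3=4)

(p0=2, p1=2, p2=4, p3=4)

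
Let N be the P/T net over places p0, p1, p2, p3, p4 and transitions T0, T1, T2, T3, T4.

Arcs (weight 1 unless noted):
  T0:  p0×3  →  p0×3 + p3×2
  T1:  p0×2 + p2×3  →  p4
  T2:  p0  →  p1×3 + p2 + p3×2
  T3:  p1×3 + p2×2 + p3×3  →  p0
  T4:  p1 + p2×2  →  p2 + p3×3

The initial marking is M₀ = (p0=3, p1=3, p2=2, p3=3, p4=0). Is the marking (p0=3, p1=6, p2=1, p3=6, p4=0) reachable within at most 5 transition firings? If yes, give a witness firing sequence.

NO — not reachable within 5 firings

depth 0: 1 marking
depth 1: 5 markings reached so far
depth 2: 13 markings reached so far
depth 3: 26 markings reached so far
depth 4: 44 markings reached so far
depth 5: 68 markings reached so far
target is not among the 68 markings reachable within 5 steps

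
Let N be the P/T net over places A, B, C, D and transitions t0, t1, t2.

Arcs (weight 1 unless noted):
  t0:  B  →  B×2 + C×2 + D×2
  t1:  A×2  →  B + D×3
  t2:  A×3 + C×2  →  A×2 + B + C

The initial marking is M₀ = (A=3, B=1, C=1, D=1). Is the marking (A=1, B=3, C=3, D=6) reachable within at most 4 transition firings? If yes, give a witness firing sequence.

step 1: fire t0:  (A=3, B=1, C=1, D=1) → (A=3, B=2, C=3, D=3)
step 2: fire t1:  (A=3, B=2, C=3, D=3) → (A=1, B=3, C=3, D=6)

YES — reachable via ⟨t0, t1⟩ (2 firings)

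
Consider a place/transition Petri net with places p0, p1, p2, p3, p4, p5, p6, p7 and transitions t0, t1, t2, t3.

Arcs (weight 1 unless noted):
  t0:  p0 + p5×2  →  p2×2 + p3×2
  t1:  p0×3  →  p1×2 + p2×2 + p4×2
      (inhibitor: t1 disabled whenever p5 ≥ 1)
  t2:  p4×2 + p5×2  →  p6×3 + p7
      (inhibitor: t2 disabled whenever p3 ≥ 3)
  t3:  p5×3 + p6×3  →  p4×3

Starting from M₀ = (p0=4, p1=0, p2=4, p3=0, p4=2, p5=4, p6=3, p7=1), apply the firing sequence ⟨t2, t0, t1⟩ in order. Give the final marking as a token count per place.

(p0=0, p1=2, p2=8, p3=2, p4=2, p5=0, p6=6, p7=2)

step 1: fire t2:  (p0=4, p1=0, p2=4, p3=0, p4=2, p5=4, p6=3, p7=1) → (p0=4, p1=0, p2=4, p3=0, p4=0, p5=2, p6=6, p7=2)
step 2: fire t0:  (p0=4, p1=0, p2=4, p3=0, p4=0, p5=2, p6=6, p7=2) → (p0=3, p1=0, p2=6, p3=2, p4=0, p5=0, p6=6, p7=2)
step 3: fire t1:  (p0=3, p1=0, p2=6, p3=2, p4=0, p5=0, p6=6, p7=2) → (p0=0, p1=2, p2=8, p3=2, p4=2, p5=0, p6=6, p7=2)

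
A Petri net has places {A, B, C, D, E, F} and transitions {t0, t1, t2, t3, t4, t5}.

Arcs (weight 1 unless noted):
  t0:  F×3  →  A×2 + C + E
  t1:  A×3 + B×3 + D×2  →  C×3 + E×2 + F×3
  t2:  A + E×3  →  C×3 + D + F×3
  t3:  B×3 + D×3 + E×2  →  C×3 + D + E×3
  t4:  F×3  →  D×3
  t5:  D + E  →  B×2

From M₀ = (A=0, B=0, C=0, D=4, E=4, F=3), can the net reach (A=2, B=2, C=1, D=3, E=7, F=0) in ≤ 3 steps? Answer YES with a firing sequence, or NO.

depth 0: 1 marking
depth 1: 4 markings reached so far
depth 2: 8 markings reached so far
depth 3: 14 markings reached so far
target is not among the 14 markings reachable within 3 steps

NO — not reachable within 3 firings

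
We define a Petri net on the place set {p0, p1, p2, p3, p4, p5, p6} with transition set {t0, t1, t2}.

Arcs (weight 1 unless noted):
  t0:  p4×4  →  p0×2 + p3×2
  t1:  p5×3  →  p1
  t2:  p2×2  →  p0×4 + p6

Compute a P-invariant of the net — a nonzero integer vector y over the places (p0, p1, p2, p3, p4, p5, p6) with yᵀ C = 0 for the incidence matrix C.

Incidence matrix C (rows=places, cols=transitions):
       t0   t1   t2
   p0   2    0    4
   p1   0    1    0
   p2   0    0   -2
   p3   2    0    0
   p4  -4    0    0
   p5   0   -3    0
   p6   0    0    1

Candidate y = [1, 0, 2, -1, 0, 0, 0]; check y·C column-wise:
  col t0: 1·2 + 2·0 + -1·2 + 0·-4 = 0
  col t1: 1·0 + 0·1 + 2·0 + -1·0 + 0·-3 = 0
  col t2: 1·4 + 2·-2 + -1·0 + 0·1 = 0

y = (p0:1, p1:0, p2:2, p3:-1, p4:0, p5:0, p6:0)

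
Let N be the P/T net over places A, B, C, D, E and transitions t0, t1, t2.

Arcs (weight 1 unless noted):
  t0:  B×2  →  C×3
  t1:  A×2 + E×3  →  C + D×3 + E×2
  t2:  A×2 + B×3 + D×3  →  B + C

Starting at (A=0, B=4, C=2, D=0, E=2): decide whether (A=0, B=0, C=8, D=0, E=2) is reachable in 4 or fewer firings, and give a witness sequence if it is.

YES — reachable via ⟨t0, t0⟩ (2 firings)

step 1: fire t0:  (A=0, B=4, C=2, D=0, E=2) → (A=0, B=2, C=5, D=0, E=2)
step 2: fire t0:  (A=0, B=2, C=5, D=0, E=2) → (A=0, B=0, C=8, D=0, E=2)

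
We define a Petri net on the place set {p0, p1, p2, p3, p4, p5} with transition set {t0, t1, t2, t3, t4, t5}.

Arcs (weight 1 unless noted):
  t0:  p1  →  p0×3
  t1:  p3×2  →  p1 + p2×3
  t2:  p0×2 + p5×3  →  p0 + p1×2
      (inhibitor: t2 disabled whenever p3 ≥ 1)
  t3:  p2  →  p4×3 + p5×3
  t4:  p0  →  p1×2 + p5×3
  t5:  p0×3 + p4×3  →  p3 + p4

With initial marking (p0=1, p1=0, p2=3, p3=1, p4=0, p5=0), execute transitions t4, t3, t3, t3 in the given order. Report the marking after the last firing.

step 1: fire t4:  (p0=1, p1=0, p2=3, p3=1, p4=0, p5=0) → (p0=0, p1=2, p2=3, p3=1, p4=0, p5=3)
step 2: fire t3:  (p0=0, p1=2, p2=3, p3=1, p4=0, p5=3) → (p0=0, p1=2, p2=2, p3=1, p4=3, p5=6)
step 3: fire t3:  (p0=0, p1=2, p2=2, p3=1, p4=3, p5=6) → (p0=0, p1=2, p2=1, p3=1, p4=6, p5=9)
step 4: fire t3:  (p0=0, p1=2, p2=1, p3=1, p4=6, p5=9) → (p0=0, p1=2, p2=0, p3=1, p4=9, p5=12)

(p0=0, p1=2, p2=0, p3=1, p4=9, p5=12)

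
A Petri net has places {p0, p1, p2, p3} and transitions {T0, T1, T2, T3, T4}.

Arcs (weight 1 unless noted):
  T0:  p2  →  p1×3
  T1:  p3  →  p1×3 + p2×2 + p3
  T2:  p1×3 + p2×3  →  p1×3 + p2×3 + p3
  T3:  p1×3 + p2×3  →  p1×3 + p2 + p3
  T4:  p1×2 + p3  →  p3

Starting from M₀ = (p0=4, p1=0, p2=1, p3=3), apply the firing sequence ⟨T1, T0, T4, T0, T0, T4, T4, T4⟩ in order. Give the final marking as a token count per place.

step 1: fire T1:  (p0=4, p1=0, p2=1, p3=3) → (p0=4, p1=3, p2=3, p3=3)
step 2: fire T0:  (p0=4, p1=3, p2=3, p3=3) → (p0=4, p1=6, p2=2, p3=3)
step 3: fire T4:  (p0=4, p1=6, p2=2, p3=3) → (p0=4, p1=4, p2=2, p3=3)
step 4: fire T0:  (p0=4, p1=4, p2=2, p3=3) → (p0=4, p1=7, p2=1, p3=3)
step 5: fire T0:  (p0=4, p1=7, p2=1, p3=3) → (p0=4, p1=10, p2=0, p3=3)
step 6: fire T4:  (p0=4, p1=10, p2=0, p3=3) → (p0=4, p1=8, p2=0, p3=3)
step 7: fire T4:  (p0=4, p1=8, p2=0, p3=3) → (p0=4, p1=6, p2=0, p3=3)
step 8: fire T4:  (p0=4, p1=6, p2=0, p3=3) → (p0=4, p1=4, p2=0, p3=3)

(p0=4, p1=4, p2=0, p3=3)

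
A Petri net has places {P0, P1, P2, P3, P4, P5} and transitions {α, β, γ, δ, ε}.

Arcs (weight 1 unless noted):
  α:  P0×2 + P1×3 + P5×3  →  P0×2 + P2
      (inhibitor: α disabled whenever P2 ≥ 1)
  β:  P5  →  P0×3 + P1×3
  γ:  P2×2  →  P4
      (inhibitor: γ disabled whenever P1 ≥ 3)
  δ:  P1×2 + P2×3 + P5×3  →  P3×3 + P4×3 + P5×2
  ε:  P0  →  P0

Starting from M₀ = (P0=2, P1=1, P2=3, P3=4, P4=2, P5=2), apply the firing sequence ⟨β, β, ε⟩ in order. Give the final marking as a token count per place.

(P0=8, P1=7, P2=3, P3=4, P4=2, P5=0)

step 1: fire β:  (P0=2, P1=1, P2=3, P3=4, P4=2, P5=2) → (P0=5, P1=4, P2=3, P3=4, P4=2, P5=1)
step 2: fire β:  (P0=5, P1=4, P2=3, P3=4, P4=2, P5=1) → (P0=8, P1=7, P2=3, P3=4, P4=2, P5=0)
step 3: fire ε:  (P0=8, P1=7, P2=3, P3=4, P4=2, P5=0) → (P0=8, P1=7, P2=3, P3=4, P4=2, P5=0)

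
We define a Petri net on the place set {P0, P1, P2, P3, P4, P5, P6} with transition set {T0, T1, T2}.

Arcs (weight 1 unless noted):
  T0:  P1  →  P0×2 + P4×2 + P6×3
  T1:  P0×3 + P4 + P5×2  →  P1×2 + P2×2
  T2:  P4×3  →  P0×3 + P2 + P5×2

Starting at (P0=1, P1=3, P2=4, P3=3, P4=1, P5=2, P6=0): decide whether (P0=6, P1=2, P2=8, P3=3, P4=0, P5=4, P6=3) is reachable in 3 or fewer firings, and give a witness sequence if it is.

NO — not reachable within 3 firings

depth 0: 1 marking
depth 1: 2 markings reached so far
depth 2: 5 markings reached so far
depth 3: 8 markings reached so far
target is not among the 8 markings reachable within 3 steps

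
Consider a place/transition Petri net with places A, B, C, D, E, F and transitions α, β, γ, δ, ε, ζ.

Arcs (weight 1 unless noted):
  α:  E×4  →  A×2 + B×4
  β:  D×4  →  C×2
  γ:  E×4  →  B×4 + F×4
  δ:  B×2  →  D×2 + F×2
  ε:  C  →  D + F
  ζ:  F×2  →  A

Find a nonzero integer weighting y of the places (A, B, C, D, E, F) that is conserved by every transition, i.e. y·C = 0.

Incidence matrix C (rows=places, cols=transitions):
        α    β    γ    δ    ε    ζ
    A   2    0    0    0    0    1
    B   4    0    4   -2    0    0
    C   0    2    0    0   -1    0
    D   0   -4    0    2    1    0
    E  -4    0   -4    0    0    0
    F   0    0    4    2    1   -2

Candidate y = [2, 2, 2, 1, 3, 1]; check y·C column-wise:
  col α: 2·2 + 2·4 + 2·0 + 1·0 + 3·-4 + 1·0 = 0
  col β: 2·0 + 2·0 + 2·2 + 1·-4 + 3·0 + 1·0 = 0
  col γ: 2·0 + 2·4 + 2·0 + 1·0 + 3·-4 + 1·4 = 0
  col δ: 2·0 + 2·-2 + 2·0 + 1·2 + 3·0 + 1·2 = 0
  col ε: 2·0 + 2·0 + 2·-1 + 1·1 + 3·0 + 1·1 = 0
  col ζ: 2·1 + 2·0 + 2·0 + 1·0 + 3·0 + 1·-2 = 0

y = (A:2, B:2, C:2, D:1, E:3, F:1)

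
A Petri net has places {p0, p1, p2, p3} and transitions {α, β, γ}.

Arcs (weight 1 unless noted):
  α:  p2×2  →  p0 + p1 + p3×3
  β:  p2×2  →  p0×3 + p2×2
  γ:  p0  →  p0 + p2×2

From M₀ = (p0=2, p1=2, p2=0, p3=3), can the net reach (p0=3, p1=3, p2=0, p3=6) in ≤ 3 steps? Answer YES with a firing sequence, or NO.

YES — reachable via ⟨γ, α⟩ (2 firings)

step 1: fire γ:  (p0=2, p1=2, p2=0, p3=3) → (p0=2, p1=2, p2=2, p3=3)
step 2: fire α:  (p0=2, p1=2, p2=2, p3=3) → (p0=3, p1=3, p2=0, p3=6)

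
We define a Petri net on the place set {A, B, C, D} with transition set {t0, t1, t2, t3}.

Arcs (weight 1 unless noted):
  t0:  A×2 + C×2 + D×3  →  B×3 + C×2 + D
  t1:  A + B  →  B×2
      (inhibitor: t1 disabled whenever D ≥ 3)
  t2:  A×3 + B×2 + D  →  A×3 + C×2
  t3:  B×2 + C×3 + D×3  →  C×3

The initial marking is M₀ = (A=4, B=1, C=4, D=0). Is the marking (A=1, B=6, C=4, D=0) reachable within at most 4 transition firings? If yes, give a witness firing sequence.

depth 0: 1 marking
depth 1: 2 markings reached so far
depth 2: 3 markings reached so far
depth 3: 4 markings reached so far
depth 4: 5 markings reached so far
target is not among the 5 markings reachable within 4 steps

NO — not reachable within 4 firings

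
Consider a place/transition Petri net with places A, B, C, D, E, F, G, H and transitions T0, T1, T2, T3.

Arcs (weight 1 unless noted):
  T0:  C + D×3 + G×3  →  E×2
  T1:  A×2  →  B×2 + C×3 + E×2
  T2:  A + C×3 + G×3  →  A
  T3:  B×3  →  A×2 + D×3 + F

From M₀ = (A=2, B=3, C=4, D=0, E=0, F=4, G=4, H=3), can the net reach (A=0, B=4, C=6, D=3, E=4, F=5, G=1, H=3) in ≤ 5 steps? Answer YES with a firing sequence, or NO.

depth 0: 1 marking
depth 1: 4 markings reached so far
depth 2: 8 markings reached so far
depth 3: 11 markings reached so far
depth 4: 14 markings reached so far
depth 5: 17 markings reached so far
target is not among the 17 markings reachable within 5 steps

NO — not reachable within 5 firings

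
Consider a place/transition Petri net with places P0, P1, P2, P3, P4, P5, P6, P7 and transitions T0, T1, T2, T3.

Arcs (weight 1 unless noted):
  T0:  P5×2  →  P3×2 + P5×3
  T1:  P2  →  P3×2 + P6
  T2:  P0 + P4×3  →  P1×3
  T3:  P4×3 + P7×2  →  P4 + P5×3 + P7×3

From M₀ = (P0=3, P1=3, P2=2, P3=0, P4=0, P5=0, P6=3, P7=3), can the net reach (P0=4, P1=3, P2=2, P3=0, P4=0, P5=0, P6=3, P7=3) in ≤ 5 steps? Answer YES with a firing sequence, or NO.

NO — not reachable within 5 firings

depth 0: 1 marking
depth 1: 2 markings reached so far
depth 2: 3 markings reached so far
depth 3: 3 markings reached so far
(frontier empty at depth 3; search complete)
target is not among the 3 markings reachable within 5 steps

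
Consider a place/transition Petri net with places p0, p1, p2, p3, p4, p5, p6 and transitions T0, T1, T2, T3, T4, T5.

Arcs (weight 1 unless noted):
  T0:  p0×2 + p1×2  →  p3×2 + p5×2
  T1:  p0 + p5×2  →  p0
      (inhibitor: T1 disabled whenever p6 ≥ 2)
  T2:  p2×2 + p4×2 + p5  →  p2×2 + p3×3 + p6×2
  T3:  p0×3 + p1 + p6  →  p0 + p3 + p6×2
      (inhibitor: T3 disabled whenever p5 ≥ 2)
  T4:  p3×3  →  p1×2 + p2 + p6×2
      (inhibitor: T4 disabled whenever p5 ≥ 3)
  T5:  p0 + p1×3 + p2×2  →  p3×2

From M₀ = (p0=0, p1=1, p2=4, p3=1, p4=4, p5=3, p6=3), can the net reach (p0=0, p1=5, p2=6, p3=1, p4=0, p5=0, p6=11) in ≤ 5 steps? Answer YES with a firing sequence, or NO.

NO — not reachable within 5 firings

depth 0: 1 marking
depth 1: 2 markings reached so far
depth 2: 4 markings reached so far
depth 3: 5 markings reached so far
depth 4: 6 markings reached so far
depth 5: 6 markings reached so far
(frontier empty at depth 5; search complete)
target is not among the 6 markings reachable within 5 steps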